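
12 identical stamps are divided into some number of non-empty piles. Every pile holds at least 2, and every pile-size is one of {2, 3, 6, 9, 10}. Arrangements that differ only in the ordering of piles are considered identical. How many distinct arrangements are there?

Enumerating:
2, 10
3, 9
6, 6
3, 3, 6
2, 2, 2, 6
3, 3, 3, 3
2, 2, 2, 3, 3
2, 2, 2, 2, 2, 2

8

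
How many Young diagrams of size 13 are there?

101

A full systematic count gives 101.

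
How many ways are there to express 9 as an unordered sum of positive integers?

30

A partial list (first 12 by largest part):
9
1,8
2,7
1,1,7
3,6
1,2,6
1,1,1,6
4,5
1,3,5
2,2,5
1,1,2,5
1,1,1,1,5
…and 18 more, for 30 total.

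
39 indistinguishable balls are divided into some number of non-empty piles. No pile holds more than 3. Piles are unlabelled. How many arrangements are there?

Systematic enumeration (by largest part, then next-largest, …) yields 147.

147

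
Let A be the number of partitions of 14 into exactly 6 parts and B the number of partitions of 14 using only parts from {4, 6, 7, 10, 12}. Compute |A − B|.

17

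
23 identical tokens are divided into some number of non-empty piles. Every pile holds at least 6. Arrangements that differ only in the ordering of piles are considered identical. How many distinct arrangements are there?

12

Enumerating:
23
6,17
7,16
8,15
9,14
10,13
11,12
6,6,11
6,7,10
6,8,9
7,7,9
7,8,8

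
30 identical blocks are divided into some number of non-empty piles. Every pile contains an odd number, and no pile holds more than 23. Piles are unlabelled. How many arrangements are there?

There are 290 such partitions.

290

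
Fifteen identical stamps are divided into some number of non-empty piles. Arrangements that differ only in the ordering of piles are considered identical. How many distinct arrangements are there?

176

Enumerating by decreasing first part gives 176 partitions in all.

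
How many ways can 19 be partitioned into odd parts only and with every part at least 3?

8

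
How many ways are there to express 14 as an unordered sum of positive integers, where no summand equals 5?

105

A full systematic count gives 105.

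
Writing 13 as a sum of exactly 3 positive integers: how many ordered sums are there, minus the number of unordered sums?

Compositions: C(12,2) = 66.
Partitions of 13 into exactly 3 parts: 14.
Difference: 66 − 14 = 52.

52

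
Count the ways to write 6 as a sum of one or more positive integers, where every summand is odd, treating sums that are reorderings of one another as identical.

4

Listing the qualifying partitions of 6:
1 + 5
3 + 3
1 + 1 + 1 + 3
1 + 1 + 1 + 1 + 1 + 1
Counting gives 4.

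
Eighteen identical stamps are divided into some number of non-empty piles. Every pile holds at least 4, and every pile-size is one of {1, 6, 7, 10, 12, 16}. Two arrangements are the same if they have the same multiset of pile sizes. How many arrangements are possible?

Enumerating:
12 + 6
6 + 6 + 6

2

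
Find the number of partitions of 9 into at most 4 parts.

The partitions of 9 that satisfy the conditions:
9
8,1
7,2
7,1,1
6,3
6,2,1
6,1,1,1
5,4
5,3,1
5,2,2
5,2,1,1
4,4,1
4,3,2
4,3,1,1
4,2,2,1
3,3,3
3,3,2,1
3,2,2,2

18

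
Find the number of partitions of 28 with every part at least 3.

230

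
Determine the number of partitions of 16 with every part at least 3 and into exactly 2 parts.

They are:
3, 13
4, 12
5, 11
6, 10
7, 9
8, 8

6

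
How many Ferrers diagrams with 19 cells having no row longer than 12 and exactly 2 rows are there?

3

They are:
7,12
8,11
9,10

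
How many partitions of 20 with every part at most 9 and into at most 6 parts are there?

169

Direct enumeration gives 169 partitions.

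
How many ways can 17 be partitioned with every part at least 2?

A partial list (first 12 by largest part):
17
15, 2
14, 3
13, 4
13, 2, 2
12, 5
12, 3, 2
11, 6
11, 4, 2
11, 3, 3
11, 2, 2, 2
10, 7
…and 54 more, for 66 total.

66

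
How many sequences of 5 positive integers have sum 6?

5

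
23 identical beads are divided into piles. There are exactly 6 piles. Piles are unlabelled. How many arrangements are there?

163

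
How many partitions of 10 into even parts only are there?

7

Enumerating:
10
2+8
4+6
2+2+6
2+4+4
2+2+2+4
2+2+2+2+2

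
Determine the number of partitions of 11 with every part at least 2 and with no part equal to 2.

6

The partitions of 11 that satisfy the conditions:
11
3,8
4,7
5,6
3,3,5
3,4,4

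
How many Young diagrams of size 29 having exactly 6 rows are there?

454

There are 454 such partitions.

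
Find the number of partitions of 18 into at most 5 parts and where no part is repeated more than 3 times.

137

Enumerating by decreasing first part gives 137 partitions in all.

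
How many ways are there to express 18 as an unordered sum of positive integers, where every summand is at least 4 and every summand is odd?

Listing the qualifying partitions of 18:
13,5
11,7
9,9
That's 3 in total.

3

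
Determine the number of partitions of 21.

792

Counting exhaustively, 792 partitions satisfy the conditions.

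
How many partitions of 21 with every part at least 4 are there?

27

A partial list (first 12 by largest part):
21
4, 17
5, 16
6, 15
7, 14
8, 13
4, 4, 13
9, 12
4, 5, 12
10, 11
4, 6, 11
5, 5, 11
…and 15 more, for 27 total.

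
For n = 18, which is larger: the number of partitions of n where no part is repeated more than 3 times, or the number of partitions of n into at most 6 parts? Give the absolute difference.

9

Partitions of 18 where no part is repeated more than 3 times: 208.
Partitions of 18 into at most 6 parts: 199.
|208 − 199| = 9.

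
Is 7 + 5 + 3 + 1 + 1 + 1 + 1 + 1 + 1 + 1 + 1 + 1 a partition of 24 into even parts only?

The parts sum to 24, and the condition 'every summand is even' is violated.

No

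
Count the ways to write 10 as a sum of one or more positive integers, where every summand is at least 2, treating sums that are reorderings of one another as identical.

12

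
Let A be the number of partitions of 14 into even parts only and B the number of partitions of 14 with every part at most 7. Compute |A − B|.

Partitions of 14 into even parts only: 15.
Partitions of 14 with every part at most 7: 105.
|15 − 105| = 90.

90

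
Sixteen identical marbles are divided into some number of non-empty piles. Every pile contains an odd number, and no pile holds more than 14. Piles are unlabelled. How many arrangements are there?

There are too many to list fully; the first 12 (by largest part) are:
13, 3
13, 1, 1, 1
11, 5
11, 3, 1, 1
11, 1, 1, 1, 1, 1
9, 7
9, 5, 1, 1
9, 3, 3, 1
9, 3, 1, 1, 1, 1
9, 1, 1, 1, 1, 1, 1, 1
7, 7, 1, 1
7, 5, 3, 1
…and 19 more, for 31 total.

31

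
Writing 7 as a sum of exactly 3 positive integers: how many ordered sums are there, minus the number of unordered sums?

Ordered (compositions into 3 parts): C(6,2) = 15.
Unordered (partitions into 3 parts): 4.
Difference: 15 − 4 = 11.

11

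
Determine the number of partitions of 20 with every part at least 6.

Enumerating:
20
14 + 6
13 + 7
12 + 8
11 + 9
10 + 10
8 + 6 + 6
7 + 7 + 6
Counting gives 8.

8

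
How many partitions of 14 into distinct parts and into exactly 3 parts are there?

Listing the qualifying partitions of 14:
11+2+1
10+3+1
9+4+1
9+3+2
8+5+1
8+4+2
7+6+1
7+5+2
7+4+3
6+5+3

10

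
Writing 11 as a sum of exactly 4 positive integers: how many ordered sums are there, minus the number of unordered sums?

109

Compositions: C(10,3) = 120.
Partitions of 11 into exactly 4 parts: 11.
Difference: 120 − 11 = 109.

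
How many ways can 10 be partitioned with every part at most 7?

38

There are too many to list fully; the first 12 (by largest part) are:
7, 3
7, 2, 1
7, 1, 1, 1
6, 4
6, 3, 1
6, 2, 2
6, 2, 1, 1
6, 1, 1, 1, 1
5, 5
5, 4, 1
5, 3, 2
5, 3, 1, 1
…and 26 more, for 38 total.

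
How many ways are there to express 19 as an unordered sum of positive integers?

490

Direct enumeration gives 490 partitions.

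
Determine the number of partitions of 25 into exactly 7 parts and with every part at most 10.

184

Direct enumeration gives 184 partitions.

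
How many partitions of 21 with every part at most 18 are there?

788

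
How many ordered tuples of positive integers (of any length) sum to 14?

There are 13 gaps and each independently is a cut or not, giving 2^13 = 8192.

8192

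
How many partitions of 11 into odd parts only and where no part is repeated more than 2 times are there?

They are:
11
9, 1, 1
7, 3, 1
5, 5, 1
5, 3, 3
Counting gives 5.

5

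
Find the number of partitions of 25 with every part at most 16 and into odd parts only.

Enumerating by decreasing first part gives 128 partitions in all.

128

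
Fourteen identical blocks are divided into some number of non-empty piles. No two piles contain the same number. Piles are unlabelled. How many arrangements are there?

The partitions of 14 that satisfy the conditions:
14
1+13
2+12
3+11
1+2+11
4+10
1+3+10
5+9
1+4+9
2+3+9
6+8
1+5+8
2+4+8
1+2+3+8
1+6+7
2+5+7
3+4+7
1+2+4+7
3+5+6
1+2+5+6
1+3+4+6
2+3+4+5
That's 22 in total.

22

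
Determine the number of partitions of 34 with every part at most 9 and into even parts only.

72

Systematic enumeration (by largest part, then next-largest, …) yields 72.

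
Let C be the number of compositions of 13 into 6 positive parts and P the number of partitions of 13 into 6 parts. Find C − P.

778

Compositions: C(12,5) = 792.
Unordered (partitions into 6 parts): 14.
Difference: 792 − 14 = 778.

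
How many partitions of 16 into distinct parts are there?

There are too many to list fully; the first 12 (by largest part) are:
16
15 + 1
14 + 2
13 + 3
13 + 2 + 1
12 + 4
12 + 3 + 1
11 + 5
11 + 4 + 1
11 + 3 + 2
10 + 6
10 + 5 + 1
…and 20 more, for 32 total.

32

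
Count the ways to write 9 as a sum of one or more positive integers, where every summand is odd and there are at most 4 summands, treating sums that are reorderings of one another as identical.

The partitions of 9 that satisfy the conditions:
9
1 + 1 + 7
1 + 3 + 5
3 + 3 + 3

4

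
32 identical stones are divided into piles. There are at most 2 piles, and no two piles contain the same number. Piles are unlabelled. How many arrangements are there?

16

Listing the qualifying partitions of 32:
32
31,1
30,2
29,3
28,4
27,5
26,6
25,7
24,8
23,9
22,10
21,11
20,12
19,13
18,14
17,15
That's 16 in total.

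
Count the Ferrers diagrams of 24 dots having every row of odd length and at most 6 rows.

There are too many to list fully; the first 12 (by largest part) are:
23, 1
21, 3
21, 1, 1, 1
19, 5
19, 3, 1, 1
19, 1, 1, 1, 1, 1
17, 7
17, 5, 1, 1
17, 3, 3, 1
17, 3, 1, 1, 1, 1
15, 9
15, 7, 1, 1
…and 43 more, for 55 total.

55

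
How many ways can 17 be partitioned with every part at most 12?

285

Enumerating by decreasing first part gives 285 partitions in all.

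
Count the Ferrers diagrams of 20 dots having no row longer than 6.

Counting exhaustively, 282 partitions satisfy the conditions.

282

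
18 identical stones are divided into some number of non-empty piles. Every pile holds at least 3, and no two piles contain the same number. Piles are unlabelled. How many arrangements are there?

15

They are:
18
3, 15
4, 14
5, 13
6, 12
7, 11
3, 4, 11
8, 10
3, 5, 10
3, 6, 9
4, 5, 9
3, 7, 8
4, 6, 8
5, 6, 7
3, 4, 5, 6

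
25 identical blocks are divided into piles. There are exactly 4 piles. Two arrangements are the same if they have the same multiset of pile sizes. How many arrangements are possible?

120

Systematic enumeration (by largest part, then next-largest, …) yields 120.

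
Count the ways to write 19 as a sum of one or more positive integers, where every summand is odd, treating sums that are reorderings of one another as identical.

54

A partial list (first 12 by largest part):
19
17,1,1
15,3,1
15,1,1,1,1
13,5,1
13,3,3
13,3,1,1,1
13,1,1,1,1,1,1
11,7,1
11,5,3
11,5,1,1,1
11,3,3,1,1
…and 42 more, for 54 total.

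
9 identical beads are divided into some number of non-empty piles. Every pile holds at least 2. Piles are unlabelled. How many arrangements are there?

8

Enumerating:
9
2+7
3+6
4+5
2+2+5
2+3+4
3+3+3
2+2+2+3
Counting gives 8.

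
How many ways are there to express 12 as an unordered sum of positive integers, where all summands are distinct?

15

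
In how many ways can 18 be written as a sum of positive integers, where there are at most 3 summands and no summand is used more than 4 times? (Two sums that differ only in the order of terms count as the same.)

There are too many to list fully; the first 12 (by largest part) are:
18
1 + 17
2 + 16
1 + 1 + 16
3 + 15
1 + 2 + 15
4 + 14
1 + 3 + 14
2 + 2 + 14
5 + 13
1 + 4 + 13
2 + 3 + 13
…and 25 more, for 37 total.

37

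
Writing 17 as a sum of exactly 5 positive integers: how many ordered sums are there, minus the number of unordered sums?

1773

Ordered (compositions into 5 parts): C(16,4) = 1820.
Unordered (partitions into 5 parts): 47.
Difference: 1820 − 47 = 1773.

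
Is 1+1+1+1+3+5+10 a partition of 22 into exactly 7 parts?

The parts sum to 22, and the condition 'there are exactly 7 summands' holds.

Yes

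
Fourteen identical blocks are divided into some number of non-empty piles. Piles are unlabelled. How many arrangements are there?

Systematic enumeration (by largest part, then next-largest, …) yields 135.

135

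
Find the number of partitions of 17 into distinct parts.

There are too many to list fully; the first 12 (by largest part) are:
17
1, 16
2, 15
3, 14
1, 2, 14
4, 13
1, 3, 13
5, 12
1, 4, 12
2, 3, 12
6, 11
1, 5, 11
…and 26 more, for 38 total.

38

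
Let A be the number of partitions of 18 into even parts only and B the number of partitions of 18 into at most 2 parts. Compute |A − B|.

20

Partitions of 18 into even parts only: 30.
Partitions of 18 into at most 2 parts: 10.
|30 − 10| = 20.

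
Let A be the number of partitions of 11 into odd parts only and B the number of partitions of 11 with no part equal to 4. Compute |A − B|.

29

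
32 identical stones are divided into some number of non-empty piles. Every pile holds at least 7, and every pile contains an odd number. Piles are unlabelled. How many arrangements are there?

7

They are:
25, 7
23, 9
21, 11
19, 13
17, 15
11, 7, 7, 7
9, 9, 7, 7
Counting gives 7.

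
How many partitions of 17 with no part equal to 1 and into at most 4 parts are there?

42

A partial list (first 12 by largest part):
17
15, 2
14, 3
13, 4
13, 2, 2
12, 5
12, 3, 2
11, 6
11, 4, 2
11, 3, 3
11, 2, 2, 2
10, 7
…and 30 more, for 42 total.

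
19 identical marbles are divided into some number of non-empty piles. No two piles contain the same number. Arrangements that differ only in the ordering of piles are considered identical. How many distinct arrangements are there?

There are too many to list fully; the first 12 (by largest part) are:
19
18,1
17,2
16,3
16,2,1
15,4
15,3,1
14,5
14,4,1
14,3,2
13,6
13,5,1
…and 42 more, for 54 total.

54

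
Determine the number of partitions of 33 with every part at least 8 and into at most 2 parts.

10

Listing the qualifying partitions of 33:
33
25, 8
24, 9
23, 10
22, 11
21, 12
20, 13
19, 14
18, 15
17, 16
That's 10 in total.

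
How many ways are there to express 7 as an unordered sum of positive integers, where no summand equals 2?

Listing the qualifying partitions of 7:
7
6 + 1
5 + 1 + 1
4 + 3
4 + 1 + 1 + 1
3 + 3 + 1
3 + 1 + 1 + 1 + 1
1 + 1 + 1 + 1 + 1 + 1 + 1

8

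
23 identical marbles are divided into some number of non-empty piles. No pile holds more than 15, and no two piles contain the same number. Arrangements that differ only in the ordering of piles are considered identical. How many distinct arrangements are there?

85

A full systematic count gives 85.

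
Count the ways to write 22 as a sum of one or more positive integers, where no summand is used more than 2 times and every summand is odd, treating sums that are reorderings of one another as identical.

23

Enumerating:
21, 1
19, 3
17, 5
17, 3, 1, 1
15, 7
15, 5, 1, 1
15, 3, 3, 1
13, 9
13, 7, 1, 1
13, 5, 3, 1
11, 11
11, 9, 1, 1
11, 7, 3, 1
11, 5, 5, 1
11, 5, 3, 3
9, 9, 3, 1
9, 7, 5, 1
9, 7, 3, 3
9, 5, 5, 3
9, 5, 3, 3, 1, 1
7, 7, 5, 3
7, 7, 3, 3, 1, 1
7, 5, 5, 3, 1, 1
Counting gives 23.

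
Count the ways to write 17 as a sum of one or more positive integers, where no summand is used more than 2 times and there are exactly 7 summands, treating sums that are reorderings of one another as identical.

2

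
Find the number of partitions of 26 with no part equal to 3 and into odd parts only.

There are too many to list fully; the first 12 (by largest part) are:
25 + 1
23 + 1 + 1 + 1
21 + 5
21 + 1 + 1 + 1 + 1 + 1
19 + 7
19 + 5 + 1 + 1
19 + 1 + 1 + 1 + 1 + 1 + 1 + 1
17 + 9
17 + 7 + 1 + 1
17 + 5 + 1 + 1 + 1 + 1
17 + 1 + 1 + 1 + 1 + 1 + 1 + 1 + 1 + 1
15 + 11
…and 49 more, for 61 total.

61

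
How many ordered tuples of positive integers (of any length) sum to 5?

16

Each of the 4 gaps between 5 units is either a break or not: 2^4 = 16.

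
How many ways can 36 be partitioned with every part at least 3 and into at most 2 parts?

The partitions of 36 that satisfy the conditions:
36
33, 3
32, 4
31, 5
30, 6
29, 7
28, 8
27, 9
26, 10
25, 11
24, 12
23, 13
22, 14
21, 15
20, 16
19, 17
18, 18

17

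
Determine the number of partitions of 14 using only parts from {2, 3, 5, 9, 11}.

Enumerating:
11,3
9,5
9,3,2
5,5,2,2
5,3,3,3
5,3,2,2,2
3,3,3,3,2
3,3,2,2,2,2
2,2,2,2,2,2,2

9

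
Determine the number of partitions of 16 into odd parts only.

32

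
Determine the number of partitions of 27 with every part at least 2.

Direct enumeration gives 574 partitions.

574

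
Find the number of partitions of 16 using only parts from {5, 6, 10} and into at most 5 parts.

2

Enumerating:
10+6
6+5+5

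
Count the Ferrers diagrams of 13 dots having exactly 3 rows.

The partitions of 13 that satisfy the conditions:
11+1+1
10+2+1
9+3+1
9+2+2
8+4+1
8+3+2
7+5+1
7+4+2
7+3+3
6+6+1
6+5+2
6+4+3
5+5+3
5+4+4

14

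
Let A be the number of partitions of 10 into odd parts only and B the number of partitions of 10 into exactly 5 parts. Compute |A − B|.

Partitions of 10 into odd parts only: 10.
Partitions of 10 into exactly 5 parts: 7.
|10 − 7| = 3.

3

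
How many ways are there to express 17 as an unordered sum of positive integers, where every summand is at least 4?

12

The partitions of 17 that satisfy the conditions:
17
4,13
5,12
6,11
7,10
8,9
4,4,9
4,5,8
4,6,7
5,5,7
5,6,6
4,4,4,5
That's 12 in total.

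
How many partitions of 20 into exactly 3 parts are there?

33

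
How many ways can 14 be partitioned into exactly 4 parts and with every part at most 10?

The partitions of 14 that satisfy the conditions:
10,2,1,1
9,3,1,1
9,2,2,1
8,4,1,1
8,3,2,1
8,2,2,2
7,5,1,1
7,4,2,1
7,3,3,1
7,3,2,2
6,6,1,1
6,5,2,1
6,4,3,1
6,4,2,2
6,3,3,2
5,5,3,1
5,5,2,2
5,4,4,1
5,4,3,2
5,3,3,3
4,4,4,2
4,4,3,3

22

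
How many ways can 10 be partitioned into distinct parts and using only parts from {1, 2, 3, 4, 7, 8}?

Enumerating:
2 + 8
3 + 7
1 + 2 + 7
1 + 2 + 3 + 4
Counting gives 4.

4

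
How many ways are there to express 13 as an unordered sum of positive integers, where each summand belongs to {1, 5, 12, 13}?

Listing the qualifying partitions of 13:
13
12,1
5,5,1,1,1
5,1,1,1,1,1,1,1,1
1,1,1,1,1,1,1,1,1,1,1,1,1

5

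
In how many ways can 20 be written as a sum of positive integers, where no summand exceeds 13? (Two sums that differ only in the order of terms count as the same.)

A full systematic count gives 597.

597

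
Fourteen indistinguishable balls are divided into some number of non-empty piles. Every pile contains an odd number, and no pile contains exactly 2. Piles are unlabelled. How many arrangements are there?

22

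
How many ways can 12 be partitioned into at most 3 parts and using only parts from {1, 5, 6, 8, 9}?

2

Listing the qualifying partitions of 12:
6 + 6
6 + 5 + 1
Counting gives 2.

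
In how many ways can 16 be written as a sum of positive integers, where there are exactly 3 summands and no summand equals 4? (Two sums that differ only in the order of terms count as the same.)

They are:
1, 1, 14
1, 2, 13
1, 3, 12
2, 2, 12
2, 3, 11
1, 5, 10
3, 3, 10
1, 6, 9
2, 5, 9
1, 7, 8
2, 6, 8
3, 5, 8
2, 7, 7
3, 6, 7
5, 5, 6

15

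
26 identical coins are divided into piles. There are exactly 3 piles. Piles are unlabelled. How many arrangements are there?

A partial list (first 12 by largest part):
24, 1, 1
23, 2, 1
22, 3, 1
22, 2, 2
21, 4, 1
21, 3, 2
20, 5, 1
20, 4, 2
20, 3, 3
19, 6, 1
19, 5, 2
19, 4, 3
…and 44 more, for 56 total.

56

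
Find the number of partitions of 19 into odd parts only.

There are too many to list fully; the first 12 (by largest part) are:
19
17,1,1
15,3,1
15,1,1,1,1
13,5,1
13,3,3
13,3,1,1,1
13,1,1,1,1,1,1
11,7,1
11,5,3
11,5,1,1,1
11,3,3,1,1
…and 42 more, for 54 total.

54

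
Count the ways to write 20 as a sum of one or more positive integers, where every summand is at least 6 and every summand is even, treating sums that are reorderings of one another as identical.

5

Listing the qualifying partitions of 20:
20
14,6
12,8
10,10
8,6,6
Counting gives 5.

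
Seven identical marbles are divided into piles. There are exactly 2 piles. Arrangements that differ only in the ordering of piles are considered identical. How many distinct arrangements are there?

3

Enumerating:
6,1
5,2
4,3
Counting gives 3.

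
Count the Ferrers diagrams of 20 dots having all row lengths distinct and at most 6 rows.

64

A partial list (first 12 by largest part):
20
1+19
2+18
3+17
1+2+17
4+16
1+3+16
5+15
1+4+15
2+3+15
6+14
1+5+14
…and 52 more, for 64 total.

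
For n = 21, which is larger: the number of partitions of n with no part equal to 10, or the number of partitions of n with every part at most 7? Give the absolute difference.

300

Partitions of 21 with no part equal to 10: 736.
Partitions of 21 with every part at most 7: 436.
|736 − 436| = 300.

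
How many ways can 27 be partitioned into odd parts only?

There are 192 such partitions.

192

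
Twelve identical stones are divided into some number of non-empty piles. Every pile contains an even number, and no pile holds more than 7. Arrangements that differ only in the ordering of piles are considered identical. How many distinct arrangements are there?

They are:
6,6
6,4,2
6,2,2,2
4,4,4
4,4,2,2
4,2,2,2,2
2,2,2,2,2,2
Counting gives 7.

7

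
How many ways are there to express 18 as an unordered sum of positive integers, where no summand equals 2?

154

Counting exhaustively, 154 partitions satisfy the conditions.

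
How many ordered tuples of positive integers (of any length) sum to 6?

32

Each of the 5 gaps between 6 units is either a break or not: 2^5 = 32.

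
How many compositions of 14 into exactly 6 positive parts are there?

Place 5 bars in the 13 internal gaps of a row of 14 dots: C(13,5) = 1287.

1287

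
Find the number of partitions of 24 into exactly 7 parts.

201

Counting exhaustively, 201 partitions satisfy the conditions.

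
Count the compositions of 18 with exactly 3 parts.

A composition of 18 into 3 positive parts is chosen by placing 2 dividers among the 17 gaps between 18 units: C(17,2) = 136.

136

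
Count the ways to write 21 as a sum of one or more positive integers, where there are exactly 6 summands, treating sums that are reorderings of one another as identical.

110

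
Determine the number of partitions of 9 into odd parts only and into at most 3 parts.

4

Listing the qualifying partitions of 9:
9
7, 1, 1
5, 3, 1
3, 3, 3
That's 4 in total.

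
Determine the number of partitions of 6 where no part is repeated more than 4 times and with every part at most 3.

They are:
3,3
1,2,3
1,1,1,3
2,2,2
1,1,2,2
1,1,1,1,2

6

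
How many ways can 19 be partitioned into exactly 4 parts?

54

There are too many to list fully; the first 12 (by largest part) are:
1+1+1+16
1+1+2+15
1+1+3+14
1+2+2+14
1+1+4+13
1+2+3+13
2+2+2+13
1+1+5+12
1+2+4+12
1+3+3+12
2+2+3+12
1+1+6+11
…and 42 more, for 54 total.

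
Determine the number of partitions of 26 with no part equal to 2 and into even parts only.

24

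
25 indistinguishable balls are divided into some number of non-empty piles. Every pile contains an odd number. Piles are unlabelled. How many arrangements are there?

Enumerating by decreasing first part gives 142 partitions in all.

142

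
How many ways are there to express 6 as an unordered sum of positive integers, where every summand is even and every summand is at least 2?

The partitions of 6 that satisfy the conditions:
6
4, 2
2, 2, 2
That's 3 in total.

3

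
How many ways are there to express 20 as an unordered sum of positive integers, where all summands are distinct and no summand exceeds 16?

A partial list (first 12 by largest part):
4 + 16
1 + 3 + 16
5 + 15
1 + 4 + 15
2 + 3 + 15
6 + 14
1 + 5 + 14
2 + 4 + 14
1 + 2 + 3 + 14
7 + 13
1 + 6 + 13
2 + 5 + 13
…and 47 more, for 59 total.

59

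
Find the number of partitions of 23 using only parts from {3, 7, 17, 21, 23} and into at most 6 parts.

3

The partitions of 23 that satisfy the conditions:
23
17 + 3 + 3
7 + 7 + 3 + 3 + 3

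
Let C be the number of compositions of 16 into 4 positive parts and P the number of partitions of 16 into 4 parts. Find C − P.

Compositions: C(15,3) = 455.
Unordered (partitions into 4 parts): 34.
Difference: 455 − 34 = 421.

421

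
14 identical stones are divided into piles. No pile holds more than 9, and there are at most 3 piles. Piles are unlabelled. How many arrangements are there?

15

The partitions of 14 that satisfy the conditions:
9,5
9,4,1
9,3,2
8,6
8,5,1
8,4,2
8,3,3
7,7
7,6,1
7,5,2
7,4,3
6,6,2
6,5,3
6,4,4
5,5,4
Counting gives 15.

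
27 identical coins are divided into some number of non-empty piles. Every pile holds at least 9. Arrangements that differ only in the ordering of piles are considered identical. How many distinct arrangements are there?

7

Enumerating:
27
18+9
17+10
16+11
15+12
14+13
9+9+9
Counting gives 7.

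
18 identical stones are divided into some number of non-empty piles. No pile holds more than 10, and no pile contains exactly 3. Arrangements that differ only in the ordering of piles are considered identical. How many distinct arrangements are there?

176

There are 176 such partitions.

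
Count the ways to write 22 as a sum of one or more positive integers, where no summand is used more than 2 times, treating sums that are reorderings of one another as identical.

A full systematic count gives 297.

297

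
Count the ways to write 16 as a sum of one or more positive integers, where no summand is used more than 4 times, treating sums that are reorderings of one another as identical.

164

Systematic enumeration (by largest part, then next-largest, …) yields 164.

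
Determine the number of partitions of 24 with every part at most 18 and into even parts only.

There are 73 such partitions.

73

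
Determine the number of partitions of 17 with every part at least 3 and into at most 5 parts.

Listing the qualifying partitions of 17:
17
3, 14
4, 13
5, 12
6, 11
3, 3, 11
7, 10
3, 4, 10
8, 9
3, 5, 9
4, 4, 9
3, 6, 8
4, 5, 8
3, 3, 3, 8
3, 7, 7
4, 6, 7
5, 5, 7
3, 3, 4, 7
5, 6, 6
3, 3, 5, 6
3, 4, 4, 6
3, 4, 5, 5
4, 4, 4, 5
3, 3, 3, 3, 5
3, 3, 3, 4, 4

25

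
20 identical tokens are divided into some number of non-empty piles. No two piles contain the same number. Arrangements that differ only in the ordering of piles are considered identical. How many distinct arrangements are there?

There are too many to list fully; the first 12 (by largest part) are:
20
1, 19
2, 18
3, 17
1, 2, 17
4, 16
1, 3, 16
5, 15
1, 4, 15
2, 3, 15
6, 14
1, 5, 14
…and 52 more, for 64 total.

64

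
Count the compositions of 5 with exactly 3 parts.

By stars and bars with positive parts, the count is C(4,2) = 6.

6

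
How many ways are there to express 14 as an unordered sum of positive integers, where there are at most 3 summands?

Listing the qualifying partitions of 14:
14
13,1
12,2
12,1,1
11,3
11,2,1
10,4
10,3,1
10,2,2
9,5
9,4,1
9,3,2
8,6
8,5,1
8,4,2
8,3,3
7,7
7,6,1
7,5,2
7,4,3
6,6,2
6,5,3
6,4,4
5,5,4

24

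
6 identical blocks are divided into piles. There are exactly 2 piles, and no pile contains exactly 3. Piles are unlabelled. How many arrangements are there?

The partitions of 6 that satisfy the conditions:
5+1
4+2
That's 2 in total.

2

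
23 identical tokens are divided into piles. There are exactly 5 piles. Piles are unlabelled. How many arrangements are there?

Direct enumeration gives 141 partitions.

141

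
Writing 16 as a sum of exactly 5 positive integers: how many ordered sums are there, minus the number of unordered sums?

1328

Ordered (compositions into 5 parts): C(15,4) = 1365.
Partitions of 16 into exactly 5 parts: 37.
Difference: 1365 − 37 = 1328.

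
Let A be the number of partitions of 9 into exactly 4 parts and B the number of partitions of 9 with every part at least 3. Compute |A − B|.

Partitions of 9 into exactly 4 parts: 6.
Partitions of 9 with every part at least 3: 4.
|6 − 4| = 2.

2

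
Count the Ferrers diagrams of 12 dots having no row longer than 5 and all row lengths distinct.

They are:
5, 4, 3
5, 4, 2, 1

2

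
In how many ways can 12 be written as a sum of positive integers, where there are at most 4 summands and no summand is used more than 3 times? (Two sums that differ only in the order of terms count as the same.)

33

There are too many to list fully; the first 12 (by largest part) are:
12
11+1
10+2
10+1+1
9+3
9+2+1
9+1+1+1
8+4
8+3+1
8+2+2
8+2+1+1
7+5
…and 21 more, for 33 total.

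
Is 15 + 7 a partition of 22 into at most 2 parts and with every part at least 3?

Yes

The parts sum to 22, and the condition 'there are at most 2 summands' holds; the condition 'every summand is at least 3' holds.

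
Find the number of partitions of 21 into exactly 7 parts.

Systematic enumeration (by largest part, then next-largest, …) yields 105.

105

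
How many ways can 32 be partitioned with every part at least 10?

They are:
32
10 + 22
11 + 21
12 + 20
13 + 19
14 + 18
15 + 17
16 + 16
10 + 10 + 12
10 + 11 + 11
Counting gives 10.

10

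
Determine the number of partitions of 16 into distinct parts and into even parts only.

6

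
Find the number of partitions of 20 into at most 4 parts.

108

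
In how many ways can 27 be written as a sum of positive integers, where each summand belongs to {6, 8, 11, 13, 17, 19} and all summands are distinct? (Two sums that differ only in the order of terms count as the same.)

Listing the qualifying partitions of 27:
8 + 19
6 + 8 + 13

2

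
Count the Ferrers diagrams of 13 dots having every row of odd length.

18

Listing the qualifying partitions of 13:
13
1,1,11
1,3,9
1,1,1,1,9
1,5,7
3,3,7
1,1,1,3,7
1,1,1,1,1,1,7
3,5,5
1,1,1,5,5
1,1,3,3,5
1,1,1,1,1,3,5
1,1,1,1,1,1,1,1,5
1,3,3,3,3
1,1,1,1,3,3,3
1,1,1,1,1,1,1,3,3
1,1,1,1,1,1,1,1,1,1,3
1,1,1,1,1,1,1,1,1,1,1,1,1
Counting gives 18.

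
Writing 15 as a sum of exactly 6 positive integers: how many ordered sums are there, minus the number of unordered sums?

1976

Compositions: C(14,5) = 2002.
Unordered (partitions into 6 parts): 26.
Difference: 2002 − 26 = 1976.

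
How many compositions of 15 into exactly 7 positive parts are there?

3003

By stars and bars with positive parts, the count is C(14,6) = 3003.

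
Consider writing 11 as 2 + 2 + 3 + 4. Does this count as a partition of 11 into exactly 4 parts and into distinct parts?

No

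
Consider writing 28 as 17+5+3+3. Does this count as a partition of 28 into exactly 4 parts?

The parts sum to 28, and the condition 'there are exactly 4 summands' holds.

Yes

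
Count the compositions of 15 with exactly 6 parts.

A composition of 15 into 6 positive parts is chosen by placing 5 dividers among the 14 gaps between 15 units: C(14,5) = 2002.

2002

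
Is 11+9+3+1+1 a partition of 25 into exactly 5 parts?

The parts sum to 25, and the condition 'there are exactly 5 summands' holds.

Yes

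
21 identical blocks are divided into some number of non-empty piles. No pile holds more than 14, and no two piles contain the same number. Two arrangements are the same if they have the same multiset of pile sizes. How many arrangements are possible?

62

There are too many to list fully; the first 12 (by largest part) are:
14, 7
14, 6, 1
14, 5, 2
14, 4, 3
14, 4, 2, 1
13, 8
13, 7, 1
13, 6, 2
13, 5, 3
13, 5, 2, 1
13, 4, 3, 1
12, 9
…and 50 more, for 62 total.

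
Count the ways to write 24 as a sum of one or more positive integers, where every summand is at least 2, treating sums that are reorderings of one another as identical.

There are 320 such partitions.

320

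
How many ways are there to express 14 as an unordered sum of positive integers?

Enumerating by decreasing first part gives 135 partitions in all.

135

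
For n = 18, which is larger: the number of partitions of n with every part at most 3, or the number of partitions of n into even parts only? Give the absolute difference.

Partitions of 18 with every part at most 3: 37.
Partitions of 18 into even parts only: 30.
|37 − 30| = 7.

7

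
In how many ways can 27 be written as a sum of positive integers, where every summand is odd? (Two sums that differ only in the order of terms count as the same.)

Systematic enumeration (by largest part, then next-largest, …) yields 192.

192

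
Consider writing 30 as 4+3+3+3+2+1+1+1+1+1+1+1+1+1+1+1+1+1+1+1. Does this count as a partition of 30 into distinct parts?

The parts sum to 30, and the condition 'all summands are distinct' is violated.

No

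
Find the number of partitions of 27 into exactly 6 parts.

Direct enumeration gives 331 partitions.

331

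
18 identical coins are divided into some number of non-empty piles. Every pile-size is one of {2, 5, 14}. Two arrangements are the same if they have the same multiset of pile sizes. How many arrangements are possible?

3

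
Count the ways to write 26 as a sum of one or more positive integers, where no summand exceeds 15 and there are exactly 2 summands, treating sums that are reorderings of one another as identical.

They are:
15+11
14+12
13+13

3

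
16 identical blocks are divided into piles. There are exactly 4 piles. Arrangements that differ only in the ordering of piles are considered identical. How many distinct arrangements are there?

There are too many to list fully; the first 12 (by largest part) are:
13,1,1,1
12,2,1,1
11,3,1,1
11,2,2,1
10,4,1,1
10,3,2,1
10,2,2,2
9,5,1,1
9,4,2,1
9,3,3,1
9,3,2,2
8,6,1,1
…and 22 more, for 34 total.

34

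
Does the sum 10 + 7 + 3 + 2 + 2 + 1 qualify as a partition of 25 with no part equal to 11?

Yes

The parts sum to 25, and the condition 'no summand equals 11' holds.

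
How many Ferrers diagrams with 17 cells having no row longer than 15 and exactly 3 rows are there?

24

They are:
15 + 1 + 1
14 + 2 + 1
13 + 3 + 1
13 + 2 + 2
12 + 4 + 1
12 + 3 + 2
11 + 5 + 1
11 + 4 + 2
11 + 3 + 3
10 + 6 + 1
10 + 5 + 2
10 + 4 + 3
9 + 7 + 1
9 + 6 + 2
9 + 5 + 3
9 + 4 + 4
8 + 8 + 1
8 + 7 + 2
8 + 6 + 3
8 + 5 + 4
7 + 7 + 3
7 + 6 + 4
7 + 5 + 5
6 + 6 + 5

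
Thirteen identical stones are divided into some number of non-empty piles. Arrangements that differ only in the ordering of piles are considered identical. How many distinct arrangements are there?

101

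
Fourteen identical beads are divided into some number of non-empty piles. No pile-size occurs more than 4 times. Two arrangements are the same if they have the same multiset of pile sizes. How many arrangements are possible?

A full systematic count gives 100.

100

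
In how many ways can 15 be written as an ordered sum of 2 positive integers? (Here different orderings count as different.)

14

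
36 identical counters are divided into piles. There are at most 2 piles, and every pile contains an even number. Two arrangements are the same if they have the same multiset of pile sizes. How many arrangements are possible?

They are:
36
34, 2
32, 4
30, 6
28, 8
26, 10
24, 12
22, 14
20, 16
18, 18

10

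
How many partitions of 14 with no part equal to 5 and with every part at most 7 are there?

There are 77 such partitions.

77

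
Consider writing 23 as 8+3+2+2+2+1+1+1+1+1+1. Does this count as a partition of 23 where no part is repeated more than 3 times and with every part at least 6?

The parts sum to 23, and the condition 'no summand is used more than 3 times' is violated.

No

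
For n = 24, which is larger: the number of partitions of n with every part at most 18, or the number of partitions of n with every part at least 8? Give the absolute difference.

1549

Partitions of 24 with every part at most 18: 1556.
Partitions of 24 with every part at least 8: 7.
|1556 − 7| = 1549.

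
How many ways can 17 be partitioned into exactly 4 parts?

39

A partial list (first 12 by largest part):
14 + 1 + 1 + 1
13 + 2 + 1 + 1
12 + 3 + 1 + 1
12 + 2 + 2 + 1
11 + 4 + 1 + 1
11 + 3 + 2 + 1
11 + 2 + 2 + 2
10 + 5 + 1 + 1
10 + 4 + 2 + 1
10 + 3 + 3 + 1
10 + 3 + 2 + 2
9 + 6 + 1 + 1
…and 27 more, for 39 total.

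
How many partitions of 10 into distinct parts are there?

Listing the qualifying partitions of 10:
10
9,1
8,2
7,3
7,2,1
6,4
6,3,1
5,4,1
5,3,2
4,3,2,1

10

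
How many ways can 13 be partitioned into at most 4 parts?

There are too many to list fully; the first 12 (by largest part) are:
13
12+1
11+2
11+1+1
10+3
10+2+1
10+1+1+1
9+4
9+3+1
9+2+2
9+2+1+1
8+5
…and 27 more, for 39 total.

39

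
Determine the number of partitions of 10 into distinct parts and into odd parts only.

2

Listing the qualifying partitions of 10:
9 + 1
7 + 3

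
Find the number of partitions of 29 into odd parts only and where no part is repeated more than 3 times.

88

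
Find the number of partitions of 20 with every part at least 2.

137

There are 137 such partitions.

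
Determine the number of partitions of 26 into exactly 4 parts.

Counting exhaustively, 136 partitions satisfy the conditions.

136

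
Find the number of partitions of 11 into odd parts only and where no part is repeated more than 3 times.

7

Enumerating:
11
1, 1, 9
1, 3, 7
1, 5, 5
3, 3, 5
1, 1, 1, 3, 5
1, 1, 3, 3, 3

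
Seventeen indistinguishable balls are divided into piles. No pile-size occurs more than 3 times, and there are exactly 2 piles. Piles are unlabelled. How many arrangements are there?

They are:
16+1
15+2
14+3
13+4
12+5
11+6
10+7
9+8

8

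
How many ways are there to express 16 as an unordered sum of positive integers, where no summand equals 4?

Direct enumeration gives 154 partitions.

154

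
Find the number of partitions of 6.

11

Enumerating:
6
1+5
2+4
1+1+4
3+3
1+2+3
1+1+1+3
2+2+2
1+1+2+2
1+1+1+1+2
1+1+1+1+1+1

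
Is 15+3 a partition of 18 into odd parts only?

Yes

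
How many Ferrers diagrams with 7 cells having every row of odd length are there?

The partitions of 7 that satisfy the conditions:
7
5, 1, 1
3, 3, 1
3, 1, 1, 1, 1
1, 1, 1, 1, 1, 1, 1

5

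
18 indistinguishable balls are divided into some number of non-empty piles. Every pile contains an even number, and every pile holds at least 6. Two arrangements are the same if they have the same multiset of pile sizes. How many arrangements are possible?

Enumerating:
18
12+6
10+8
6+6+6
Counting gives 4.

4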